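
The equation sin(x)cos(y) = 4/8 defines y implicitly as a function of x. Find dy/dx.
Apply d/dx to both sides, remembering that y depends on x. Each occurrence of y therefore brings in a y' = dy/dx via the chain rule.

With F(x, y) equal to the left-hand side minus the right, differentiate F term by term:
  d/dx[sin(x)·cos(y)] = -y'·sin(x)·sin(y) + cos(x)·cos(y)
  d/dx[-1/2] = 0
Adding these up, d/dx[F] = 0 becomes
  (cos(x)·cos(y)) + (-sin(x)·sin(y))·y' = 0,
so isolating y',
  dy/dx = -(cos(x)·cos(y))/(-sin(x)·sin(y)) = 1/(tan(x)·tan(y))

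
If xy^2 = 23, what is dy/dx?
Apply d/dx to both sides, remembering that y depends on x. Each occurrence of y therefore brings in a y' = dy/dx via the chain rule.

With F(x, y) equal to the left-hand side minus the right, differentiate F term by term:
  d/dx[xy^2] = 2xy·y' + y^2
  d/dx[-23] = 0
Adding these up, d/dx[F] = 0 becomes
  (y^2) + (2xy)·y' = 0,
so isolating y',
  dy/dx = -(y^2)/(2xy) = -y/(2x)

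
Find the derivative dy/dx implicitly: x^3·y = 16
Differentiate the relation implicitly: treat y = y(x) and apply the chain rule, so every y-derivative picks up a y' = dy/dx factor.

With everything moved to the left-hand side, differentiate term by term:
  d/dx[x^3y] = x^3·y' + 3x^2y
  d/dx[-16] = 0

Separating the contributions that come from x directly and those that come through y:
  without y':      3x^2y
  multiplying y':  x^3

so (3x^2y) + (x^3)·y' = 0, and therefore
  dy/dx = -(3x^2y)/(x^3) = -3y/x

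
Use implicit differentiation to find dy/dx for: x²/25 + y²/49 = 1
Differentiate both sides with respect to x, treating y as y(x). By the chain rule, any term containing y contributes a factor of y' = dy/dx when we differentiate it.

Move every term to one side and write the relation as F(x, y) = 0. Term by term,
  d/dx[x^2/25] = 2x/25
  d/dx[y^2/49] = 2y·y'/49
  d/dx[-1] = 0

The pieces without y' make up ∂F/∂x and the coefficient of y' is ∂F/∂y:
  ∂F/∂x = 2x/25,
  ∂F/∂y = 2y/49.

Since d/dx[F] = ∂F/∂x + (∂F/∂y)·y' = 0, solve for y':
  (∂F/∂y)·y' = -∂F/∂x
  dy/dx = -(∂F/∂x)/(∂F/∂y) = -(2x/25)/(2y/49) = -49x/(25y)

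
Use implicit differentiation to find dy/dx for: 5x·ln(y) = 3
Take d/dx of both sides. Since y is implicitly a function of x, the chain rule attaches a y' = dy/dx factor whenever we differentiate through y.

Set F(x, y) = (left side) − (right side), so the curve is F = 0. Differentiating each term of F:
  d/dx[5x·ln(y)] = 5x·y'/y + 5ln(y)
  d/dx[-3] = 0

Collecting, the y'-free part is the partial derivative in x and the y' coefficient is the partial derivative in y:
  ∂F/∂x = 5ln(y)
  ∂F/∂y = 5x/y

so d/dx[F(x, y(x))] = ∂F/∂x + (∂F/∂y)·y' = 0. Rearranging,
  dy/dx = -(∂F/∂x)/(∂F/∂y) = -(5ln(y))/(5x/y) = -y·ln(y)/x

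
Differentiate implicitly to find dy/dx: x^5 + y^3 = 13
Apply d/dx to both sides, remembering that y depends on x. Each occurrence of y therefore brings in a y' = dy/dx via the chain rule.

With F(x, y) equal to the left-hand side minus the right, differentiate F term by term:
  d/dx[x^5] = 5x^4
  d/dx[y^3] = 3y^2·y'
  d/dx[-13] = 0
Adding these up, d/dx[F] = 0 becomes
  (5x^4) + (3y^2)·y' = 0,
so isolating y',
  dy/dx = -(5x^4)/(3y^2) = -5x^4/(3y^2)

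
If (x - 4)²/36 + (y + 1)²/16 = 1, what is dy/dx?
Take d/dx of both sides. Since y is implicitly a function of x, the chain rule attaches a y' = dy/dx factor whenever we differentiate through y.

Set F(x, y) = (left side) − (right side), so the curve is F = 0. Differentiating each term of F:
  d/dx[(x - 4)^2/36] = x/18 - 2/9
  d/dx[(y + 1)^2/16] = y'(y + 1)/8
  d/dx[-1] = 0

Collecting, the y'-free part is the partial derivative in x and the y' coefficient is the partial derivative in y:
  ∂F/∂x = x/18 - 2/9
  ∂F/∂y = y/8 + 1/8

so d/dx[F(x, y(x))] = ∂F/∂x + (∂F/∂y)·y' = 0. Rearranging,
  dy/dx = -(∂F/∂x)/(∂F/∂y) = -(x/18 - 2/9)/(y/8 + 1/8)
        = -((x - 4)/18)/((y + 1)/8) = 4(4 - x)/(9(y + 1))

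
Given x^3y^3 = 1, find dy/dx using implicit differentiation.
Apply d/dx to both sides, remembering that y depends on x. Each occurrence of y therefore brings in a y' = dy/dx via the chain rule.

With F(x, y) equal to the left-hand side minus the right, differentiate F term by term:
  d/dx[x^3y^3] = 3x^3y^2·y' + 3x^2y^3
  d/dx[-1] = 0
Adding these up, d/dx[F] = 0 becomes
  (3x^2y^3) + (3x^3y^2)·y' = 0,
so isolating y',
  dy/dx = -(3x^2y^3)/(3x^3y^2) = -y/x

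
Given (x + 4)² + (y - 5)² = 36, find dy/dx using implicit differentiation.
Differentiate the relation implicitly: treat y = y(x) and apply the chain rule, so every y-derivative picks up a y' = dy/dx factor.

With everything moved to the left-hand side, differentiate term by term:
  d/dx[(x + 4)^2] = 2x + 8
  d/dx[(y - 5)^2] = 2·y'(y - 5)
  d/dx[-36] = 0

Separating the contributions that come from x directly and those that come through y:
  without y':      2x + 8
  multiplying y':  2y - 10

so (2x + 8) + (2y - 10)·y' = 0, and therefore
  dy/dx = -(2x + 8)/(2y - 10) = (-x - 4)/(y - 5)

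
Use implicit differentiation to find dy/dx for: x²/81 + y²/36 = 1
Take d/dx of both sides. Since y is implicitly a function of x, the chain rule attaches a y' = dy/dx factor whenever we differentiate through y.

Set F(x, y) = (left side) − (right side), so the curve is F = 0. Differentiating each term of F:
  d/dx[x^2/81] = 2x/81
  d/dx[y^2/36] = y·y'/18
  d/dx[-1] = 0

Collecting, the y'-free part is the partial derivative in x and the y' coefficient is the partial derivative in y:
  ∂F/∂x = 2x/81
  ∂F/∂y = y/18

so d/dx[F(x, y(x))] = ∂F/∂x + (∂F/∂y)·y' = 0. Rearranging,
  dy/dx = -(∂F/∂x)/(∂F/∂y) = -(2x/81)/(y/18) = -4x/(9y)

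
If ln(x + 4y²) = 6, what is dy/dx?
Differentiate the relation implicitly: treat y = y(x) and apply the chain rule, so every y-derivative picks up a y' = dy/dx factor.

With everything moved to the left-hand side, differentiate term by term:
  d/dx[ln(x + 4y^2)] = (8y·y' + 1)/(x + 4y^2)
  d/dx[-6] = 0

Separating the contributions that come from x directly and those that come through y:
  without y':      1/(x + 4y^2)
  multiplying y':  8y/(x + 4y^2)

so (1/(x + 4y^2)) + (8y/(x + 4y^2))·y' = 0, and therefore
  dy/dx = -(1/(x + 4y^2))/(8y/(x + 4y^2)) = -1/(8y)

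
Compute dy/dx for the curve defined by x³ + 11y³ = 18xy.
Take d/dx of both sides. Since y is implicitly a function of x, the chain rule attaches a y' = dy/dx factor whenever we differentiate through y.

Set F(x, y) = (left side) − (right side), so the curve is F = 0. Differentiating each term of F:
  d/dx[x^3] = 3x^2
  d/dx[-18xy] = -18x·y' - 18y
  d/dx[11y^3] = 33y^2·y'

Collecting, the y'-free part is the partial derivative in x and the y' coefficient is the partial derivative in y:
  ∂F/∂x = 3x^2 - 18y
  ∂F/∂y = -18x + 33y^2

so d/dx[F(x, y(x))] = ∂F/∂x + (∂F/∂y)·y' = 0. Rearranging,
  dy/dx = -(∂F/∂x)/(∂F/∂y) = -(3x^2 - 18y)/(-18x + 33y^2) = (x^2 - 6y)/(6x - 11y^2)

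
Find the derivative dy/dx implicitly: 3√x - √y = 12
Differentiate both sides with respect to x, treating y as y(x). By the chain rule, any term containing y contributes a factor of y' = dy/dx when we differentiate it.

Move every term to one side and write the relation as F(x, y) = 0. Term by term,
  d/dx[3√(x)] = 3/(2√(x))
  d/dx[-√(y)] = -y'/(2√(y))
  d/dx[-12] = 0

The pieces without y' make up ∂F/∂x and the coefficient of y' is ∂F/∂y:
  ∂F/∂x = 3/(2√(x)),
  ∂F/∂y = -1/(2√(y)).

Since d/dx[F] = ∂F/∂x + (∂F/∂y)·y' = 0, solve for y':
  (∂F/∂y)·y' = -∂F/∂x
  dy/dx = -(∂F/∂x)/(∂F/∂y) = -(3/(2√(x)))/(-1/(2√(y))) = 3√(y)/√(x)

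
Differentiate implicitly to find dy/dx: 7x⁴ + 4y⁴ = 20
Differentiate both sides with respect to x, treating y as y(x). By the chain rule, any term containing y contributes a factor of y' = dy/dx when we differentiate it.

Move every term to one side and write the relation as F(x, y) = 0. Term by term,
  d/dx[7x^4] = 28x^3
  d/dx[4y^4] = 16y^3·y'
  d/dx[-20] = 0

The pieces without y' make up ∂F/∂x and the coefficient of y' is ∂F/∂y:
  ∂F/∂x = 28x^3,
  ∂F/∂y = 16y^3.

Since d/dx[F] = ∂F/∂x + (∂F/∂y)·y' = 0, solve for y':
  (∂F/∂y)·y' = -∂F/∂x
  dy/dx = -(∂F/∂x)/(∂F/∂y) = -(28x^3)/(16y^3) = -7x^3/(4y^3)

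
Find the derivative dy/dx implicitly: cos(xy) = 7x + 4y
Differentiate the relation implicitly: treat y = y(x) and apply the chain rule, so every y-derivative picks up a y' = dy/dx factor.

With everything moved to the left-hand side, differentiate term by term:
  d/dx[-7x] = -7
  d/dx[-4y] = -4·y'
  d/dx[cos(xy)] = -(x·y' + y)·sin(xy)

Separating the contributions that come from x directly and those that come through y:
  without y':      -y·sin(xy) - 7
  multiplying y':  -x·sin(xy) - 4

so (-y·sin(xy) - 7) + (-x·sin(xy) - 4)·y' = 0, and therefore
  dy/dx = -(-y·sin(xy) - 7)/(-x·sin(xy) - 4) = -(y·sin(xy) + 7)/(x·sin(xy) + 4)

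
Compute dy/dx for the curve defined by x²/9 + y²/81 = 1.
Take d/dx of both sides. Since y is implicitly a function of x, the chain rule attaches a y' = dy/dx factor whenever we differentiate through y.

Set F(x, y) = (left side) − (right side), so the curve is F = 0. Differentiating each term of F:
  d/dx[x^2/9] = 2x/9
  d/dx[y^2/81] = 2y·y'/81
  d/dx[-1] = 0

Collecting, the y'-free part is the partial derivative in x and the y' coefficient is the partial derivative in y:
  ∂F/∂x = 2x/9
  ∂F/∂y = 2y/81

so d/dx[F(x, y(x))] = ∂F/∂x + (∂F/∂y)·y' = 0. Rearranging,
  dy/dx = -(∂F/∂x)/(∂F/∂y) = -(2x/9)/(2y/81) = -9x/y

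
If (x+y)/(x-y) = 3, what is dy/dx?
Differentiate the relation implicitly: treat y = y(x) and apply the chain rule, so every y-derivative picks up a y' = dy/dx factor.

With everything moved to the left-hand side, differentiate term by term:
  d/dx[(x + y)/(x - y)] = (y' + 1)/(x - y) + (x + y)(y' - 1)/(x - y)^2
  d/dx[-3] = 0

Separating the contributions that come from x directly and those that come through y:
  without y':      1/(x - y) - (x + y)/(x - y)^2
  multiplying y':  1/(x - y) + (x + y)/(x - y)^2

so (1/(x - y) - (x + y)/(x - y)^2) + (1/(x - y) + (x + y)/(x - y)^2)·y' = 0, and therefore
  dy/dx = -(1/(x - y) - (x + y)/(x - y)^2)/(1/(x - y) + (x + y)/(x - y)^2)
        = -(-2y/(x - y)^2)/(2x/(x - y)^2) = y/x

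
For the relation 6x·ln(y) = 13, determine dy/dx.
Differentiate the relation implicitly: treat y = y(x) and apply the chain rule, so every y-derivative picks up a y' = dy/dx factor.

With everything moved to the left-hand side, differentiate term by term:
  d/dx[6x·ln(y)] = 6x·y'/y + 6ln(y)
  d/dx[-13] = 0

Separating the contributions that come from x directly and those that come through y:
  without y':      6ln(y)
  multiplying y':  6x/y

so (6ln(y)) + (6x/y)·y' = 0, and therefore
  dy/dx = -(6ln(y))/(6x/y) = -y·ln(y)/x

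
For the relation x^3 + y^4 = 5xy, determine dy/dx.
Apply d/dx to both sides, remembering that y depends on x. Each occurrence of y therefore brings in a y' = dy/dx via the chain rule.

With F(x, y) equal to the left-hand side minus the right, differentiate F term by term:
  d/dx[x^3] = 3x^2
  d/dx[-5xy] = -5x·y' - 5y
  d/dx[y^4] = 4y^3·y'
Adding these up, d/dx[F] = 0 becomes
  (3x^2 - 5y) + (-5x + 4y^3)·y' = 0,
so isolating y',
  dy/dx = -(3x^2 - 5y)/(-5x + 4y^3) = (3x^2 - 5y)/(5x - 4y^3)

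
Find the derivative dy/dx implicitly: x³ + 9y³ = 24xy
Apply d/dx to both sides, remembering that y depends on x. Each occurrence of y therefore brings in a y' = dy/dx via the chain rule.

With F(x, y) equal to the left-hand side minus the right, differentiate F term by term:
  d/dx[x^3] = 3x^2
  d/dx[-24xy] = -24x·y' - 24y
  d/dx[9y^3] = 27y^2·y'
Adding these up, d/dx[F] = 0 becomes
  (3x^2 - 24y) + (-24x + 27y^2)·y' = 0,
so isolating y',
  dy/dx = -(3x^2 - 24y)/(-24x + 27y^2) = (x^2 - 8y)/(8x - 9y^2)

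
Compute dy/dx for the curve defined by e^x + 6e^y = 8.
Differentiate the relation implicitly: treat y = y(x) and apply the chain rule, so every y-derivative picks up a y' = dy/dx factor.

With everything moved to the left-hand side, differentiate term by term:
  d/dx[e^(x)] = e^(x)
  d/dx[6e^(y)] = 6·y'·e^(y)
  d/dx[-8] = 0

Separating the contributions that come from x directly and those that come through y:
  without y':      e^(x)
  multiplying y':  6e^(y)

so (e^(x)) + (6e^(y))·y' = 0, and therefore
  dy/dx = -(e^(x))/(6e^(y)) = -e^(x - y)/6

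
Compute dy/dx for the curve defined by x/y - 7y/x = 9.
Apply d/dx to both sides, remembering that y depends on x. Each occurrence of y therefore brings in a y' = dy/dx via the chain rule.

With F(x, y) equal to the left-hand side minus the right, differentiate F term by term:
  d/dx[x/y] = -x·y'/y^2 + 1/y
  d/dx[-7y/x] = -7·y'/x + 7y/x^2
  d/dx[-9] = 0
Adding these up, d/dx[F] = 0 becomes
  (1/y + 7y/x^2) + (-x/y^2 - 7/x)·y' = 0,
so isolating y',
  dy/dx = -(1/y + 7y/x^2)/(-x/y^2 - 7/x)
        = -((x^2 + 7y^2)/(x^2y))/(-(x^2 + 7y^2)/(xy^2)) = y/x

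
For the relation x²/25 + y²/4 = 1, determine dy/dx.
Apply d/dx to both sides, remembering that y depends on x. Each occurrence of y therefore brings in a y' = dy/dx via the chain rule.

With F(x, y) equal to the left-hand side minus the right, differentiate F term by term:
  d/dx[x^2/25] = 2x/25
  d/dx[y^2/4] = y·y'/2
  d/dx[-1] = 0
Adding these up, d/dx[F] = 0 becomes
  (2x/25) + (y/2)·y' = 0,
so isolating y',
  dy/dx = -(2x/25)/(y/2) = -4x/(25y)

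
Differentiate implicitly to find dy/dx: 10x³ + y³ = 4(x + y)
Differentiate both sides with respect to x, treating y as y(x). By the chain rule, any term containing y contributes a factor of y' = dy/dx when we differentiate it.

Move every term to one side and write the relation as F(x, y) = 0. Term by term,
  d/dx[10x^3] = 30x^2
  d/dx[-4x] = -4
  d/dx[y^3] = 3y^2·y'
  d/dx[-4y] = -4·y'

The pieces without y' make up ∂F/∂x and the coefficient of y' is ∂F/∂y:
  ∂F/∂x = 30x^2 - 4,
  ∂F/∂y = 3y^2 - 4.

Since d/dx[F] = ∂F/∂x + (∂F/∂y)·y' = 0, solve for y':
  (∂F/∂y)·y' = -∂F/∂x
  dy/dx = -(∂F/∂x)/(∂F/∂y) = -(30x^2 - 4)/(3y^2 - 4) = 2(2 - 15x^2)/(3y^2 - 4)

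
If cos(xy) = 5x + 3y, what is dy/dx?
Differentiate the relation implicitly: treat y = y(x) and apply the chain rule, so every y-derivative picks up a y' = dy/dx factor.

With everything moved to the left-hand side, differentiate term by term:
  d/dx[-5x] = -5
  d/dx[-3y] = -3·y'
  d/dx[cos(xy)] = -(x·y' + y)·sin(xy)

Separating the contributions that come from x directly and those that come through y:
  without y':      -y·sin(xy) - 5
  multiplying y':  -x·sin(xy) - 3

so (-y·sin(xy) - 5) + (-x·sin(xy) - 3)·y' = 0, and therefore
  dy/dx = -(-y·sin(xy) - 5)/(-x·sin(xy) - 3) = -(y·sin(xy) + 5)/(x·sin(xy) + 3)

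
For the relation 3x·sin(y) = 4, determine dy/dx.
Differentiate both sides with respect to x, treating y as y(x). By the chain rule, any term containing y contributes a factor of y' = dy/dx when we differentiate it.

Move every term to one side and write the relation as F(x, y) = 0. Term by term,
  d/dx[3x·sin(y)] = 3x·y'·cos(y) + 3sin(y)
  d/dx[-4] = 0

The pieces without y' make up ∂F/∂x and the coefficient of y' is ∂F/∂y:
  ∂F/∂x = 3sin(y),
  ∂F/∂y = 3x·cos(y).

Since d/dx[F] = ∂F/∂x + (∂F/∂y)·y' = 0, solve for y':
  (∂F/∂y)·y' = -∂F/∂x
  dy/dx = -(∂F/∂x)/(∂F/∂y) = -(3sin(y))/(3x·cos(y)) = -tan(y)/x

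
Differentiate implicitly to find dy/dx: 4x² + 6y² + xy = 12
Take d/dx of both sides. Since y is implicitly a function of x, the chain rule attaches a y' = dy/dx factor whenever we differentiate through y.

Set F(x, y) = (left side) − (right side), so the curve is F = 0. Differentiating each term of F:
  d/dx[4x^2] = 8x
  d/dx[xy] = x·y' + y
  d/dx[6y^2] = 12y·y'
  d/dx[-12] = 0

Collecting, the y'-free part is the partial derivative in x and the y' coefficient is the partial derivative in y:
  ∂F/∂x = 8x + y
  ∂F/∂y = x + 12y

so d/dx[F(x, y(x))] = ∂F/∂x + (∂F/∂y)·y' = 0. Rearranging,
  dy/dx = -(∂F/∂x)/(∂F/∂y) = -(8x + y)/(x + 12y) = (-8x - y)/(x + 12y)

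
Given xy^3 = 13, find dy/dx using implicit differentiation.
Differentiate both sides with respect to x, treating y as y(x). By the chain rule, any term containing y contributes a factor of y' = dy/dx when we differentiate it.

Move every term to one side and write the relation as F(x, y) = 0. Term by term,
  d/dx[xy^3] = 3xy^2·y' + y^3
  d/dx[-13] = 0

The pieces without y' make up ∂F/∂x and the coefficient of y' is ∂F/∂y:
  ∂F/∂x = y^3,
  ∂F/∂y = 3xy^2.

Since d/dx[F] = ∂F/∂x + (∂F/∂y)·y' = 0, solve for y':
  (∂F/∂y)·y' = -∂F/∂x
  dy/dx = -(∂F/∂x)/(∂F/∂y) = -(y^3)/(3xy^2) = -y/(3x)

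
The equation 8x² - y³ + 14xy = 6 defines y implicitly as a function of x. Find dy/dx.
Take d/dx of both sides. Since y is implicitly a function of x, the chain rule attaches a y' = dy/dx factor whenever we differentiate through y.

Set F(x, y) = (left side) − (right side), so the curve is F = 0. Differentiating each term of F:
  d/dx[8x^2] = 16x
  d/dx[14xy] = 14x·y' + 14y
  d/dx[-y^3] = -3y^2·y'
  d/dx[-6] = 0

Collecting, the y'-free part is the partial derivative in x and the y' coefficient is the partial derivative in y:
  ∂F/∂x = 16x + 14y
  ∂F/∂y = 14x - 3y^2

so d/dx[F(x, y(x))] = ∂F/∂x + (∂F/∂y)·y' = 0. Rearranging,
  dy/dx = -(∂F/∂x)/(∂F/∂y) = -(16x + 14y)/(14x - 3y^2) = 2(-8x - 7y)/(14x - 3y^2)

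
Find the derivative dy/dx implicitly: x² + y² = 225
Take d/dx of both sides. Since y is implicitly a function of x, the chain rule attaches a y' = dy/dx factor whenever we differentiate through y.

Set F(x, y) = (left side) − (right side), so the curve is F = 0. Differentiating each term of F:
  d/dx[x^2] = 2x
  d/dx[y^2] = 2y·y'
  d/dx[-225] = 0

Collecting, the y'-free part is the partial derivative in x and the y' coefficient is the partial derivative in y:
  ∂F/∂x = 2x
  ∂F/∂y = 2y

so d/dx[F(x, y(x))] = ∂F/∂x + (∂F/∂y)·y' = 0. Rearranging,
  dy/dx = -(∂F/∂x)/(∂F/∂y) = -(2x)/(2y) = -x/y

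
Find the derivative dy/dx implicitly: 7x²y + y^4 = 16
Differentiate the relation implicitly: treat y = y(x) and apply the chain rule, so every y-derivative picks up a y' = dy/dx factor.

With everything moved to the left-hand side, differentiate term by term:
  d/dx[7x^2y] = 7x^2·y' + 14xy
  d/dx[y^4] = 4y^3·y'
  d/dx[-16] = 0

Separating the contributions that come from x directly and those that come through y:
  without y':      14xy
  multiplying y':  7x^2 + 4y^3

so (14xy) + (7x^2 + 4y^3)·y' = 0, and therefore
  dy/dx = -(14xy)/(7x^2 + 4y^3) = -14xy/(7x^2 + 4y^3)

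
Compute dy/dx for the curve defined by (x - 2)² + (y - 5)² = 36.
Take d/dx of both sides. Since y is implicitly a function of x, the chain rule attaches a y' = dy/dx factor whenever we differentiate through y.

Set F(x, y) = (left side) − (right side), so the curve is F = 0. Differentiating each term of F:
  d/dx[(x - 2)^2] = 2x - 4
  d/dx[(y - 5)^2] = 2·y'(y - 5)
  d/dx[-36] = 0

Collecting, the y'-free part is the partial derivative in x and the y' coefficient is the partial derivative in y:
  ∂F/∂x = 2x - 4
  ∂F/∂y = 2y - 10

so d/dx[F(x, y(x))] = ∂F/∂x + (∂F/∂y)·y' = 0. Rearranging,
  dy/dx = -(∂F/∂x)/(∂F/∂y) = -(2x - 4)/(2y - 10) = (2 - x)/(y - 5)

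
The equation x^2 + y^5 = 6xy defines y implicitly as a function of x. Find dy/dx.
Differentiate the relation implicitly: treat y = y(x) and apply the chain rule, so every y-derivative picks up a y' = dy/dx factor.

With everything moved to the left-hand side, differentiate term by term:
  d/dx[x^2] = 2x
  d/dx[-6xy] = -6x·y' - 6y
  d/dx[y^5] = 5y^4·y'

Separating the contributions that come from x directly and those that come through y:
  without y':      2x - 6y
  multiplying y':  -6x + 5y^4

so (2x - 6y) + (-6x + 5y^4)·y' = 0, and therefore
  dy/dx = -(2x - 6y)/(-6x + 5y^4) = 2(x - 3y)/(6x - 5y^4)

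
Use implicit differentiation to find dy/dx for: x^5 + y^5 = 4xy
Differentiate the relation implicitly: treat y = y(x) and apply the chain rule, so every y-derivative picks up a y' = dy/dx factor.

With everything moved to the left-hand side, differentiate term by term:
  d/dx[x^5] = 5x^4
  d/dx[-4xy] = -4x·y' - 4y
  d/dx[y^5] = 5y^4·y'

Separating the contributions that come from x directly and those that come through y:
  without y':      5x^4 - 4y
  multiplying y':  -4x + 5y^4

so (5x^4 - 4y) + (-4x + 5y^4)·y' = 0, and therefore
  dy/dx = -(5x^4 - 4y)/(-4x + 5y^4) = (5x^4 - 4y)/(4x - 5y^4)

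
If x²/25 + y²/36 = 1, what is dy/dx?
Differentiate the relation implicitly: treat y = y(x) and apply the chain rule, so every y-derivative picks up a y' = dy/dx factor.

With everything moved to the left-hand side, differentiate term by term:
  d/dx[x^2/25] = 2x/25
  d/dx[y^2/36] = y·y'/18
  d/dx[-1] = 0

Separating the contributions that come from x directly and those that come through y:
  without y':      2x/25
  multiplying y':  y/18

so (2x/25) + (y/18)·y' = 0, and therefore
  dy/dx = -(2x/25)/(y/18) = -36x/(25y)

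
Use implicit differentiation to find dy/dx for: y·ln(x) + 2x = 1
Apply d/dx to both sides, remembering that y depends on x. Each occurrence of y therefore brings in a y' = dy/dx via the chain rule.

With F(x, y) equal to the left-hand side minus the right, differentiate F term by term:
  d/dx[2x] = 2
  d/dx[y·ln(x)] = y'·ln(x) + y/x
  d/dx[-1] = 0
Adding these up, d/dx[F] = 0 becomes
  (2 + y/x) + (ln(x))·y' = 0,
so isolating y',
  dy/dx = -(2 + y/x)/(ln(x))
        = -((2x + y)/x)/(ln(x)) = (-2x - y)/(x·ln(x))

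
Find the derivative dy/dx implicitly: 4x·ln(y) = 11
Take d/dx of both sides. Since y is implicitly a function of x, the chain rule attaches a y' = dy/dx factor whenever we differentiate through y.

Set F(x, y) = (left side) − (right side), so the curve is F = 0. Differentiating each term of F:
  d/dx[4x·ln(y)] = 4x·y'/y + 4ln(y)
  d/dx[-11] = 0

Collecting, the y'-free part is the partial derivative in x and the y' coefficient is the partial derivative in y:
  ∂F/∂x = 4ln(y)
  ∂F/∂y = 4x/y

so d/dx[F(x, y(x))] = ∂F/∂x + (∂F/∂y)·y' = 0. Rearranging,
  dy/dx = -(∂F/∂x)/(∂F/∂y) = -(4ln(y))/(4x/y) = -y·ln(y)/x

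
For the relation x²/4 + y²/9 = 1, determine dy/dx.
Differentiate the relation implicitly: treat y = y(x) and apply the chain rule, so every y-derivative picks up a y' = dy/dx factor.

With everything moved to the left-hand side, differentiate term by term:
  d/dx[x^2/4] = x/2
  d/dx[y^2/9] = 2y·y'/9
  d/dx[-1] = 0

Separating the contributions that come from x directly and those that come through y:
  without y':      x/2
  multiplying y':  2y/9

so (x/2) + (2y/9)·y' = 0, and therefore
  dy/dx = -(x/2)/(2y/9) = -9x/(4y)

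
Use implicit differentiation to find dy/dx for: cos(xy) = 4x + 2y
Take d/dx of both sides. Since y is implicitly a function of x, the chain rule attaches a y' = dy/dx factor whenever we differentiate through y.

Set F(x, y) = (left side) − (right side), so the curve is F = 0. Differentiating each term of F:
  d/dx[-4x] = -4
  d/dx[-2y] = -2·y'
  d/dx[cos(xy)] = -(x·y' + y)·sin(xy)

Collecting, the y'-free part is the partial derivative in x and the y' coefficient is the partial derivative in y:
  ∂F/∂x = -y·sin(xy) - 4
  ∂F/∂y = -x·sin(xy) - 2

so d/dx[F(x, y(x))] = ∂F/∂x + (∂F/∂y)·y' = 0. Rearranging,
  dy/dx = -(∂F/∂x)/(∂F/∂y) = -(-y·sin(xy) - 4)/(-x·sin(xy) - 2) = -(y·sin(xy) + 4)/(x·sin(xy) + 2)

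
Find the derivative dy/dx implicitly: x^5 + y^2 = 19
Differentiate the relation implicitly: treat y = y(x) and apply the chain rule, so every y-derivative picks up a y' = dy/dx factor.

With everything moved to the left-hand side, differentiate term by term:
  d/dx[x^5] = 5x^4
  d/dx[y^2] = 2y·y'
  d/dx[-19] = 0

Separating the contributions that come from x directly and those that come through y:
  without y':      5x^4
  multiplying y':  2y

so (5x^4) + (2y)·y' = 0, and therefore
  dy/dx = -(5x^4)/(2y) = -5x^4/(2y)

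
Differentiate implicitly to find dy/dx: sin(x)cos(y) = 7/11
Take d/dx of both sides. Since y is implicitly a function of x, the chain rule attaches a y' = dy/dx factor whenever we differentiate through y.

Set F(x, y) = (left side) − (right side), so the curve is F = 0. Differentiating each term of F:
  d/dx[sin(x)·cos(y)] = -y'·sin(x)·sin(y) + cos(x)·cos(y)
  d/dx[-7/11] = 0

Collecting, the y'-free part is the partial derivative in x and the y' coefficient is the partial derivative in y:
  ∂F/∂x = cos(x)·cos(y)
  ∂F/∂y = -sin(x)·sin(y)

so d/dx[F(x, y(x))] = ∂F/∂x + (∂F/∂y)·y' = 0. Rearranging,
  dy/dx = -(∂F/∂x)/(∂F/∂y) = -(cos(x)·cos(y))/(-sin(x)·sin(y)) = 1/(tan(x)·tan(y))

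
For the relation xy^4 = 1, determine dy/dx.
Apply d/dx to both sides, remembering that y depends on x. Each occurrence of y therefore brings in a y' = dy/dx via the chain rule.

With F(x, y) equal to the left-hand side minus the right, differentiate F term by term:
  d/dx[xy^4] = 4xy^3·y' + y^4
  d/dx[-1] = 0
Adding these up, d/dx[F] = 0 becomes
  (y^4) + (4xy^3)·y' = 0,
so isolating y',
  dy/dx = -(y^4)/(4xy^3) = -y/(4x)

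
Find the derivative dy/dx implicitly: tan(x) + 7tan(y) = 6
Apply d/dx to both sides, remembering that y depends on x. Each occurrence of y therefore brings in a y' = dy/dx via the chain rule.

With F(x, y) equal to the left-hand side minus the right, differentiate F term by term:
  d/dx[tan(x)] = tan(x)^2 + 1
  d/dx[7tan(y)] = 7·y'(tan(y)^2 + 1)
  d/dx[-6] = 0
Adding these up, d/dx[F] = 0 becomes
  (tan(x)^2 + 1) + (7tan(y)^2 + 7)·y' = 0,
so isolating y',
  dy/dx = -(tan(x)^2 + 1)/(7tan(y)^2 + 7) = -cos(y)^2/(7cos(x)^2)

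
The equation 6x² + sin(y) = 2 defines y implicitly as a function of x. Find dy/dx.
Differentiate the relation implicitly: treat y = y(x) and apply the chain rule, so every y-derivative picks up a y' = dy/dx factor.

With everything moved to the left-hand side, differentiate term by term:
  d/dx[6x^2] = 12x
  d/dx[sin(y)] = y'·cos(y)
  d/dx[-2] = 0

Separating the contributions that come from x directly and those that come through y:
  without y':      12x
  multiplying y':  cos(y)

so (12x) + (cos(y))·y' = 0, and therefore
  dy/dx = -(12x)/(cos(y)) = -12x/cos(y)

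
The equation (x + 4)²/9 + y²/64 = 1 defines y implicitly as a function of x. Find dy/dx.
Apply d/dx to both sides, remembering that y depends on x. Each occurrence of y therefore brings in a y' = dy/dx via the chain rule.

With F(x, y) equal to the left-hand side minus the right, differentiate F term by term:
  d/dx[y^2/64] = y·y'/32
  d/dx[(x + 4)^2/9] = 2x/9 + 8/9
  d/dx[-1] = 0
Adding these up, d/dx[F] = 0 becomes
  (2x/9 + 8/9) + (y/32)·y' = 0,
so isolating y',
  dy/dx = -(2x/9 + 8/9)/(y/32)
        = -(2(x + 4)/9)/(y/32) = 64(-x - 4)/(9y)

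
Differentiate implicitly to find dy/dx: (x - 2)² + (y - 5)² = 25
Differentiate the relation implicitly: treat y = y(x) and apply the chain rule, so every y-derivative picks up a y' = dy/dx factor.

With everything moved to the left-hand side, differentiate term by term:
  d/dx[(x - 2)^2] = 2x - 4
  d/dx[(y - 5)^2] = 2·y'(y - 5)
  d/dx[-25] = 0

Separating the contributions that come from x directly and those that come through y:
  without y':      2x - 4
  multiplying y':  2y - 10

so (2x - 4) + (2y - 10)·y' = 0, and therefore
  dy/dx = -(2x - 4)/(2y - 10) = (2 - x)/(y - 5)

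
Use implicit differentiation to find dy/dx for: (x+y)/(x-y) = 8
Differentiate both sides with respect to x, treating y as y(x). By the chain rule, any term containing y contributes a factor of y' = dy/dx when we differentiate it.

Move every term to one side and write the relation as F(x, y) = 0. Term by term,
  d/dx[(x + y)/(x - y)] = (y' + 1)/(x - y) + (x + y)(y' - 1)/(x - y)^2
  d/dx[-8] = 0

The pieces without y' make up ∂F/∂x and the coefficient of y' is ∂F/∂y:
  ∂F/∂x = 1/(x - y) - (x + y)/(x - y)^2,
  ∂F/∂y = 1/(x - y) + (x + y)/(x - y)^2.

Since d/dx[F] = ∂F/∂x + (∂F/∂y)·y' = 0, solve for y':
  (∂F/∂y)·y' = -∂F/∂x
  dy/dx = -(∂F/∂x)/(∂F/∂y) = -(1/(x - y) - (x + y)/(x - y)^2)/(1/(x - y) + (x + y)/(x - y)^2)
        = -(-2y/(x - y)^2)/(2x/(x - y)^2) = y/x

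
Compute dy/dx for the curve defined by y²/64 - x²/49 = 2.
Apply d/dx to both sides, remembering that y depends on x. Each occurrence of y therefore brings in a y' = dy/dx via the chain rule.

With F(x, y) equal to the left-hand side minus the right, differentiate F term by term:
  d/dx[-x^2/49] = -2x/49
  d/dx[y^2/64] = y·y'/32
  d/dx[-2] = 0
Adding these up, d/dx[F] = 0 becomes
  (-2x/49) + (y/32)·y' = 0,
so isolating y',
  dy/dx = -(-2x/49)/(y/32) = 64x/(49y)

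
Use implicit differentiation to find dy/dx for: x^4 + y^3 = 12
Differentiate both sides with respect to x, treating y as y(x). By the chain rule, any term containing y contributes a factor of y' = dy/dx when we differentiate it.

Move every term to one side and write the relation as F(x, y) = 0. Term by term,
  d/dx[x^4] = 4x^3
  d/dx[y^3] = 3y^2·y'
  d/dx[-12] = 0

The pieces without y' make up ∂F/∂x and the coefficient of y' is ∂F/∂y:
  ∂F/∂x = 4x^3,
  ∂F/∂y = 3y^2.

Since d/dx[F] = ∂F/∂x + (∂F/∂y)·y' = 0, solve for y':
  (∂F/∂y)·y' = -∂F/∂x
  dy/dx = -(∂F/∂x)/(∂F/∂y) = -(4x^3)/(3y^2) = -4x^3/(3y^2)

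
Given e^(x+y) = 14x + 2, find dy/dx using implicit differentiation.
Take d/dx of both sides. Since y is implicitly a function of x, the chain rule attaches a y' = dy/dx factor whenever we differentiate through y.

Set F(x, y) = (left side) − (right side), so the curve is F = 0. Differentiating each term of F:
  d/dx[-14x] = -14
  d/dx[e^(x + y)] = (y' + 1)·e^(x + y)
  d/dx[-2] = 0

Collecting, the y'-free part is the partial derivative in x and the y' coefficient is the partial derivative in y:
  ∂F/∂x = e^(x + y) - 14
  ∂F/∂y = e^(x + y)

so d/dx[F(x, y(x))] = ∂F/∂x + (∂F/∂y)·y' = 0. Rearranging,
  dy/dx = -(∂F/∂x)/(∂F/∂y) = -(e^(x + y) - 14)/(e^(x + y)) = 14e^(-x - y) - 1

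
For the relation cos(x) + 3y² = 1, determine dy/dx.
Take d/dx of both sides. Since y is implicitly a function of x, the chain rule attaches a y' = dy/dx factor whenever we differentiate through y.

Set F(x, y) = (left side) − (right side), so the curve is F = 0. Differentiating each term of F:
  d/dx[3y^2] = 6y·y'
  d/dx[cos(x)] = -sin(x)
  d/dx[-1] = 0

Collecting, the y'-free part is the partial derivative in x and the y' coefficient is the partial derivative in y:
  ∂F/∂x = -sin(x)
  ∂F/∂y = 6y

so d/dx[F(x, y(x))] = ∂F/∂x + (∂F/∂y)·y' = 0. Rearranging,
  dy/dx = -(∂F/∂x)/(∂F/∂y) = -(-sin(x))/(6y) = sin(x)/(6y)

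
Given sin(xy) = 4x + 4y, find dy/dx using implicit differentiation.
Differentiate the relation implicitly: treat y = y(x) and apply the chain rule, so every y-derivative picks up a y' = dy/dx factor.

With everything moved to the left-hand side, differentiate term by term:
  d/dx[-4x] = -4
  d/dx[-4y] = -4·y'
  d/dx[sin(xy)] = (x·y' + y)·cos(xy)

Separating the contributions that come from x directly and those that come through y:
  without y':      y·cos(xy) - 4
  multiplying y':  x·cos(xy) - 4

so (y·cos(xy) - 4) + (x·cos(xy) - 4)·y' = 0, and therefore
  dy/dx = -(y·cos(xy) - 4)/(x·cos(xy) - 4) = (-y·cos(xy) + 4)/(x·cos(xy) - 4)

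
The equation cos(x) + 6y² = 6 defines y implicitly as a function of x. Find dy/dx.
Differentiate both sides with respect to x, treating y as y(x). By the chain rule, any term containing y contributes a factor of y' = dy/dx when we differentiate it.

Move every term to one side and write the relation as F(x, y) = 0. Term by term,
  d/dx[6y^2] = 12y·y'
  d/dx[cos(x)] = -sin(x)
  d/dx[-6] = 0

The pieces without y' make up ∂F/∂x and the coefficient of y' is ∂F/∂y:
  ∂F/∂x = -sin(x),
  ∂F/∂y = 12y.

Since d/dx[F] = ∂F/∂x + (∂F/∂y)·y' = 0, solve for y':
  (∂F/∂y)·y' = -∂F/∂x
  dy/dx = -(∂F/∂x)/(∂F/∂y) = -(-sin(x))/(12y) = sin(x)/(12y)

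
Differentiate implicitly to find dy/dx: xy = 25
Differentiate the relation implicitly: treat y = y(x) and apply the chain rule, so every y-derivative picks up a y' = dy/dx factor.

With everything moved to the left-hand side, differentiate term by term:
  d/dx[xy] = x·y' + y
  d/dx[-25] = 0

Separating the contributions that come from x directly and those that come through y:
  without y':      y
  multiplying y':  x

so (y) + (x)·y' = 0, and therefore
  dy/dx = -(y)/(x) = -y/x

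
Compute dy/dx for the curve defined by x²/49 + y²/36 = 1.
Apply d/dx to both sides, remembering that y depends on x. Each occurrence of y therefore brings in a y' = dy/dx via the chain rule.

With F(x, y) equal to the left-hand side minus the right, differentiate F term by term:
  d/dx[x^2/49] = 2x/49
  d/dx[y^2/36] = y·y'/18
  d/dx[-1] = 0
Adding these up, d/dx[F] = 0 becomes
  (2x/49) + (y/18)·y' = 0,
so isolating y',
  dy/dx = -(2x/49)/(y/18) = -36x/(49y)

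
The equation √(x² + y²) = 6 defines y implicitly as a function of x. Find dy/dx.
Differentiate the relation implicitly: treat y = y(x) and apply the chain rule, so every y-derivative picks up a y' = dy/dx factor.

With everything moved to the left-hand side, differentiate term by term:
  d/dx[√(x^2 + y^2)] = (x + y·y')/√(x^2 + y^2)
  d/dx[-6] = 0

Separating the contributions that come from x directly and those that come through y:
  without y':      x/√(x^2 + y^2)
  multiplying y':  y/√(x^2 + y^2)

so (x/√(x^2 + y^2)) + (y/√(x^2 + y^2))·y' = 0, and therefore
  dy/dx = -(x/√(x^2 + y^2))/(y/√(x^2 + y^2)) = -x/y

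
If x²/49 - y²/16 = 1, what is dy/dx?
Differentiate both sides with respect to x, treating y as y(x). By the chain rule, any term containing y contributes a factor of y' = dy/dx when we differentiate it.

Move every term to one side and write the relation as F(x, y) = 0. Term by term,
  d/dx[x^2/49] = 2x/49
  d/dx[-y^2/16] = -y·y'/8
  d/dx[-1] = 0

The pieces without y' make up ∂F/∂x and the coefficient of y' is ∂F/∂y:
  ∂F/∂x = 2x/49,
  ∂F/∂y = -y/8.

Since d/dx[F] = ∂F/∂x + (∂F/∂y)·y' = 0, solve for y':
  (∂F/∂y)·y' = -∂F/∂x
  dy/dx = -(∂F/∂x)/(∂F/∂y) = -(2x/49)/(-y/8) = 16x/(49y)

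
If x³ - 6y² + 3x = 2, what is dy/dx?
Differentiate both sides with respect to x, treating y as y(x). By the chain rule, any term containing y contributes a factor of y' = dy/dx when we differentiate it.

Move every term to one side and write the relation as F(x, y) = 0. Term by term,
  d/dx[x^3] = 3x^2
  d/dx[3x] = 3
  d/dx[-6y^2] = -12y·y'
  d/dx[-2] = 0

The pieces without y' make up ∂F/∂x and the coefficient of y' is ∂F/∂y:
  ∂F/∂x = 3x^2 + 3,
  ∂F/∂y = -12y.

Since d/dx[F] = ∂F/∂x + (∂F/∂y)·y' = 0, solve for y':
  (∂F/∂y)·y' = -∂F/∂x
  dy/dx = -(∂F/∂x)/(∂F/∂y) = -(3x^2 + 3)/(-12y) = (x^2 + 1)/(4y)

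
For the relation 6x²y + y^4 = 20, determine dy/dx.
Differentiate the relation implicitly: treat y = y(x) and apply the chain rule, so every y-derivative picks up a y' = dy/dx factor.

With everything moved to the left-hand side, differentiate term by term:
  d/dx[6x^2y] = 6x^2·y' + 12xy
  d/dx[y^4] = 4y^3·y'
  d/dx[-20] = 0

Separating the contributions that come from x directly and those that come through y:
  without y':      12xy
  multiplying y':  6x^2 + 4y^3

so (12xy) + (6x^2 + 4y^3)·y' = 0, and therefore
  dy/dx = -(12xy)/(6x^2 + 4y^3) = -6xy/(3x^2 + 2y^3)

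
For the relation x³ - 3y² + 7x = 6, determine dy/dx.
Apply d/dx to both sides, remembering that y depends on x. Each occurrence of y therefore brings in a y' = dy/dx via the chain rule.

With F(x, y) equal to the left-hand side minus the right, differentiate F term by term:
  d/dx[x^3] = 3x^2
  d/dx[7x] = 7
  d/dx[-3y^2] = -6y·y'
  d/dx[-6] = 0
Adding these up, d/dx[F] = 0 becomes
  (3x^2 + 7) + (-6y)·y' = 0,
so isolating y',
  dy/dx = -(3x^2 + 7)/(-6y) = (3x^2 + 7)/(6y)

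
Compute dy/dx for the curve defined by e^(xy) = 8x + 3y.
Differentiate both sides with respect to x, treating y as y(x). By the chain rule, any term containing y contributes a factor of y' = dy/dx when we differentiate it.

Move every term to one side and write the relation as F(x, y) = 0. Term by term,
  d/dx[-8x] = -8
  d/dx[-3y] = -3·y'
  d/dx[e^(xy)] = (x·y' + y)·e^(xy)

The pieces without y' make up ∂F/∂x and the coefficient of y' is ∂F/∂y:
  ∂F/∂x = y·e^(xy) - 8,
  ∂F/∂y = x·e^(xy) - 3.

Since d/dx[F] = ∂F/∂x + (∂F/∂y)·y' = 0, solve for y':
  (∂F/∂y)·y' = -∂F/∂x
  dy/dx = -(∂F/∂x)/(∂F/∂y) = -(y·e^(xy) - 8)/(x·e^(xy) - 3) = (-y·e^(xy) + 8)/(x·e^(xy) - 3)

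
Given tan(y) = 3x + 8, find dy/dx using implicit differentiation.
Take d/dx of both sides. Since y is implicitly a function of x, the chain rule attaches a y' = dy/dx factor whenever we differentiate through y.

Set F(x, y) = (left side) − (right side), so the curve is F = 0. Differentiating each term of F:
  d/dx[-3x] = -3
  d/dx[tan(y)] = y'(tan(y)^2 + 1)
  d/dx[-8] = 0

Collecting, the y'-free part is the partial derivative in x and the y' coefficient is the partial derivative in y:
  ∂F/∂x = -3
  ∂F/∂y = tan(y)^2 + 1

so d/dx[F(x, y(x))] = ∂F/∂x + (∂F/∂y)·y' = 0. Rearranging,
  dy/dx = -(∂F/∂x)/(∂F/∂y) = -(-3)/(tan(y)^2 + 1) = 3cos(y)^2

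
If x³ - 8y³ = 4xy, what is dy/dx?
Apply d/dx to both sides, remembering that y depends on x. Each occurrence of y therefore brings in a y' = dy/dx via the chain rule.

With F(x, y) equal to the left-hand side minus the right, differentiate F term by term:
  d/dx[x^3] = 3x^2
  d/dx[-4xy] = -4x·y' - 4y
  d/dx[-8y^3] = -24y^2·y'
Adding these up, d/dx[F] = 0 becomes
  (3x^2 - 4y) + (-4x - 24y^2)·y' = 0,
so isolating y',
  dy/dx = -(3x^2 - 4y)/(-4x - 24y^2) = (3x^2/4 - y)/(x + 6y^2)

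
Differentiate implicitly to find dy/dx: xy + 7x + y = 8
Differentiate both sides with respect to x, treating y as y(x). By the chain rule, any term containing y contributes a factor of y' = dy/dx when we differentiate it.

Move every term to one side and write the relation as F(x, y) = 0. Term by term,
  d/dx[xy] = x·y' + y
  d/dx[7x] = 7
  d/dx[y] = y'
  d/dx[-8] = 0

The pieces without y' make up ∂F/∂x and the coefficient of y' is ∂F/∂y:
  ∂F/∂x = y + 7,
  ∂F/∂y = x + 1.

Since d/dx[F] = ∂F/∂x + (∂F/∂y)·y' = 0, solve for y':
  (∂F/∂y)·y' = -∂F/∂x
  dy/dx = -(∂F/∂x)/(∂F/∂y) = -(y + 7)/(x + 1) = (-y - 7)/(x + 1)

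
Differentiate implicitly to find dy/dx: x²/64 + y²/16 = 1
Differentiate both sides with respect to x, treating y as y(x). By the chain rule, any term containing y contributes a factor of y' = dy/dx when we differentiate it.

Move every term to one side and write the relation as F(x, y) = 0. Term by term,
  d/dx[x^2/64] = x/32
  d/dx[y^2/16] = y·y'/8
  d/dx[-1] = 0

The pieces without y' make up ∂F/∂x and the coefficient of y' is ∂F/∂y:
  ∂F/∂x = x/32,
  ∂F/∂y = y/8.

Since d/dx[F] = ∂F/∂x + (∂F/∂y)·y' = 0, solve for y':
  (∂F/∂y)·y' = -∂F/∂x
  dy/dx = -(∂F/∂x)/(∂F/∂y) = -(x/32)/(y/8) = -x/(4y)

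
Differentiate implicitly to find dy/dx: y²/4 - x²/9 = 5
Differentiate both sides with respect to x, treating y as y(x). By the chain rule, any term containing y contributes a factor of y' = dy/dx when we differentiate it.

Move every term to one side and write the relation as F(x, y) = 0. Term by term,
  d/dx[-x^2/9] = -2x/9
  d/dx[y^2/4] = y·y'/2
  d/dx[-5] = 0

The pieces without y' make up ∂F/∂x and the coefficient of y' is ∂F/∂y:
  ∂F/∂x = -2x/9,
  ∂F/∂y = y/2.

Since d/dx[F] = ∂F/∂x + (∂F/∂y)·y' = 0, solve for y':
  (∂F/∂y)·y' = -∂F/∂x
  dy/dx = -(∂F/∂x)/(∂F/∂y) = -(-2x/9)/(y/2) = 4x/(9y)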